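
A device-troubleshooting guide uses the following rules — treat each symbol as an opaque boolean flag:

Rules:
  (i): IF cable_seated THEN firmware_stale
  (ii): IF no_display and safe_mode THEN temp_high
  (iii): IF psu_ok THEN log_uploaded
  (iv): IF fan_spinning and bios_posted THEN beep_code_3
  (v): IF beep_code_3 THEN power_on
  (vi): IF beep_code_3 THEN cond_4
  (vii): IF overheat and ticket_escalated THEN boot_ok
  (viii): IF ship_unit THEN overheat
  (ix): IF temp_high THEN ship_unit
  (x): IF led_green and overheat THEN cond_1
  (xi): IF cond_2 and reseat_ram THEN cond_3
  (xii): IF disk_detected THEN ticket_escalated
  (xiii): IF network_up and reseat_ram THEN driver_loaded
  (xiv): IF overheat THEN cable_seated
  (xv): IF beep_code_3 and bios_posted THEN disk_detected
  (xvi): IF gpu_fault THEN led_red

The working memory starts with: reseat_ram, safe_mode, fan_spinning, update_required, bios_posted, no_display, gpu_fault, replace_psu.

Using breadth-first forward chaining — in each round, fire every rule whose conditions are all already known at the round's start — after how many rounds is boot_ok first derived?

Round 1 fires (ii), (iv), (xvi), giving temp_high, beep_code_3, led_red.
Round 2 fires (v), (vi), (ix), (xv), giving power_on, cond_4, ship_unit, disk_detected.
Round 3 fires (viii), (xii), giving overheat, ticket_escalated.
Round 4 fires (vii), (xiv), giving boot_ok, cable_seated.
boot_ok first appears in round 4.

4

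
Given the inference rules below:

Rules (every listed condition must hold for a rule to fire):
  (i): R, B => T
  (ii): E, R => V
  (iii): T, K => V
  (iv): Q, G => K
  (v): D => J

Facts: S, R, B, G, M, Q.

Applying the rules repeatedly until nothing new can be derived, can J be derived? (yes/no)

Round 1: (i) [R, B => T]; (iv) [Q, G => K]. Adds T, K.
Round 2: (iii) [T, K => V]. Adds V.
Fixed point reached. J is concluded only by (v); (v) needs D (never derived).

no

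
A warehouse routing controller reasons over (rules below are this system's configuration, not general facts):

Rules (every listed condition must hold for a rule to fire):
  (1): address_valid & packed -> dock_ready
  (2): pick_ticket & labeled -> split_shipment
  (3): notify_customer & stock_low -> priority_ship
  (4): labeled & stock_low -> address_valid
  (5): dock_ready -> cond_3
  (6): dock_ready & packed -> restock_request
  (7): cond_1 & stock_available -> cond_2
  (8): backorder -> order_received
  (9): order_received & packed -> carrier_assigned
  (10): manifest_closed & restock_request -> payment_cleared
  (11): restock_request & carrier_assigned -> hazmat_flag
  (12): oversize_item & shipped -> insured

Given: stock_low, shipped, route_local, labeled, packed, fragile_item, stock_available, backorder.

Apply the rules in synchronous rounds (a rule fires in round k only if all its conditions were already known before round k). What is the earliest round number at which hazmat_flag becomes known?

Round 1: (4) [labeled & stock_low -> address_valid]; (8) [backorder -> order_received]. New: address_valid, order_received.
Round 2: (1) [address_valid & packed -> dock_ready]; (9) [order_received & packed -> carrier_assigned]. New: dock_ready, carrier_assigned.
Round 3: (5) [dock_ready -> cond_3]; (6) [dock_ready & packed -> restock_request]. New: cond_3, restock_request.
Round 4: (11) [restock_request & carrier_assigned -> hazmat_flag]. New: hazmat_flag.
hazmat_flag first appears in round 4.

4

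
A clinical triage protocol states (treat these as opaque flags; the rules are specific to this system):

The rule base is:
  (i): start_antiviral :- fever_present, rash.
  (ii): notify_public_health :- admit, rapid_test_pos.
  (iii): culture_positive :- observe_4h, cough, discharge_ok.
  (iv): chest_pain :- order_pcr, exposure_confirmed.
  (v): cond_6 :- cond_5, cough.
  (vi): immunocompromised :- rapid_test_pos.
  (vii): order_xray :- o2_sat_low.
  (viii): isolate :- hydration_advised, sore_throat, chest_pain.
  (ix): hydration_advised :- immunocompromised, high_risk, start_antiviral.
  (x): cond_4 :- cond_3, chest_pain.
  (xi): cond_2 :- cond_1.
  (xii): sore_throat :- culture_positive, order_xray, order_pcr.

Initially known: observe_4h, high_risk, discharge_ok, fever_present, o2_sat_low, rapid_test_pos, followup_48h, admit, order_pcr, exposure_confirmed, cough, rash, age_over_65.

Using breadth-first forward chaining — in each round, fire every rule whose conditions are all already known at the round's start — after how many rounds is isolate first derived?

3

[1] (i) [start_antiviral :- fever_present, rash.]; (ii) [notify_public_health :- admit, rapid_test_pos.]; (iii) [culture_positive :- observe_4h, cough, discharge_ok.]; (iv) [chest_pain :- order_pcr, exposure_confirmed.]; (vi) [immunocompromised :- rapid_test_pos.]; (vii) [order_xray :- o2_sat_low.]. ⇒ new: start_antiviral, notify_public_health, culture_positive, chest_pain, immunocompromised, order_xray.
[2] (ix) [hydration_advised :- immunocompromised, high_risk, start_antiviral.]; (xii) [sore_throat :- culture_positive, order_xray, order_pcr.]. ⇒ new: hydration_advised, sore_throat.
[3] (viii) [isolate :- hydration_advised, sore_throat, chest_pain.]. ⇒ new: isolate.
isolate first appears in round 3.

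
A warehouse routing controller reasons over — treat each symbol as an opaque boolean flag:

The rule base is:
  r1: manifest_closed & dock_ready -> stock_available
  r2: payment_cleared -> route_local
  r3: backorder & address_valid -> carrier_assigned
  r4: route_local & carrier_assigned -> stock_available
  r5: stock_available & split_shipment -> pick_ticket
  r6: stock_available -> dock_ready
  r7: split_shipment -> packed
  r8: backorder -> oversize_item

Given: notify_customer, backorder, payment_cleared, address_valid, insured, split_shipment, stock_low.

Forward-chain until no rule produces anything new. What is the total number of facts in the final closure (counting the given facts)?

Round 1: r2 [payment_cleared -> route_local]; r3 [backorder & address_valid -> carrier_assigned]; r7 [split_shipment -> packed]; r8 [backorder -> oversize_item]. New: route_local, carrier_assigned, packed, oversize_item.
Round 2: r4 [route_local & carrier_assigned -> stock_available]. New: stock_available.
Round 3: r5 [stock_available & split_shipment -> pick_ticket]; r6 [stock_available -> dock_ready]. New: pick_ticket, dock_ready.
Closure: {address_valid, backorder, carrier_assigned, dock_ready, insured, notify_customer, oversize_item, packed, payment_cleared, pick_ticket, route_local, split_shipment, stock_available, stock_low} — 14 facts.

14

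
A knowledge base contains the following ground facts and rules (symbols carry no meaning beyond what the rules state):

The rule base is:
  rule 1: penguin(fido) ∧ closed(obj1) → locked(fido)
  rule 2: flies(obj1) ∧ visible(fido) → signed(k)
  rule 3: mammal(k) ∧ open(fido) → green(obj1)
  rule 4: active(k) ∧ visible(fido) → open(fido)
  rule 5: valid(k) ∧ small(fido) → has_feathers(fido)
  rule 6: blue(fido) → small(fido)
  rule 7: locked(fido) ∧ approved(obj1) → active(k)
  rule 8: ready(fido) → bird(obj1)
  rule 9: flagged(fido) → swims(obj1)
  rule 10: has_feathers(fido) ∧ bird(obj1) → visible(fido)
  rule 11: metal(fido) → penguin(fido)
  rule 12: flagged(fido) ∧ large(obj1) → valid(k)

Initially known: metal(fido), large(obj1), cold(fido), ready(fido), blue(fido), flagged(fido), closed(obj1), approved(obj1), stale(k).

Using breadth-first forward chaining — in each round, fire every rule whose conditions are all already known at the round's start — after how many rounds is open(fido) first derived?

4

Round 1 fires rule 6, rule 8, rule 9, rule 11, rule 12, giving small(fido), bird(obj1), swims(obj1), penguin(fido), valid(k).
Round 2 fires rule 1, rule 5, giving locked(fido), has_feathers(fido).
Round 3 fires rule 7, rule 10, giving active(k), visible(fido).
Round 4 fires rule 4, giving open(fido).
open(fido) first appears in round 4.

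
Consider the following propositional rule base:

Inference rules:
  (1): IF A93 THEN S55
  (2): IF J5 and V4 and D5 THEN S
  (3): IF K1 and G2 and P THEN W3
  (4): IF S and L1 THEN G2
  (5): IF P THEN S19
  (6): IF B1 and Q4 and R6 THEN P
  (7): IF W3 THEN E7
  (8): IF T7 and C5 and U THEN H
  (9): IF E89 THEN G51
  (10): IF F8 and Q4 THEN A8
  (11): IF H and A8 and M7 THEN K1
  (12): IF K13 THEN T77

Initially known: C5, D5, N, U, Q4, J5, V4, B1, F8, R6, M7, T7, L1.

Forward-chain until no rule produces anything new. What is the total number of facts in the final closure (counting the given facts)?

Round 1 — (2), (6), (8), (10), derive S, P, H, A8.
Round 2 — (4), (5), (11), derive G2, S19, K1.
Round 3 — (3), derive W3.
Round 4 — (7), derive E7.
Closure: {A8, B1, C5, D5, E7, F8, G2, H, J5, K1, L1, M7, N, P, Q4, R6, S, S19, T7, U, V4, W3} — 22 facts.

22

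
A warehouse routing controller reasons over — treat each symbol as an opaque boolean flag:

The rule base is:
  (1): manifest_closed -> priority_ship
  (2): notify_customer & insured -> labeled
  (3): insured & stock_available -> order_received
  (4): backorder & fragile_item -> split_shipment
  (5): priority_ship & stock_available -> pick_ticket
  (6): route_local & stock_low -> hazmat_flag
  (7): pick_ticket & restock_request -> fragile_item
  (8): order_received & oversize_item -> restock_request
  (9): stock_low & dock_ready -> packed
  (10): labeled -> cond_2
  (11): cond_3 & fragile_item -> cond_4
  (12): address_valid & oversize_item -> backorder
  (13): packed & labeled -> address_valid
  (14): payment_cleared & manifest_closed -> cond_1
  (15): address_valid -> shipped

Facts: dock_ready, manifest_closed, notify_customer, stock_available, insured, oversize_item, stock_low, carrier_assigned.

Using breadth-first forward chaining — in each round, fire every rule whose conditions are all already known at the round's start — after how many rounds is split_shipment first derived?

Round 1 fires (1), (2), (3), (9), giving priority_ship, labeled, order_received, packed.
Round 2 fires (5), (8), (10), (13), giving pick_ticket, restock_request, cond_2, address_valid.
Round 3 fires (7), (12), (15), giving fragile_item, backorder, shipped.
Round 4 fires (4), giving split_shipment.
split_shipment first appears in round 4.

4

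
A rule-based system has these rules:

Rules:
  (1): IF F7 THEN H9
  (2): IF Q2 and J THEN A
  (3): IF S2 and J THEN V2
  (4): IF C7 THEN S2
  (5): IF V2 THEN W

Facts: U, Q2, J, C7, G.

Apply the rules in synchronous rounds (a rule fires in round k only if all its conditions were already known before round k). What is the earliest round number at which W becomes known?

3

Round 1: (2) [IF Q2 and J THEN A]; (4) [IF C7 THEN S2]. New: A, S2.
Round 2: (3) [IF S2 and J THEN V2]. New: V2.
Round 3: (5) [IF V2 THEN W]. New: W.
W first appears in round 3.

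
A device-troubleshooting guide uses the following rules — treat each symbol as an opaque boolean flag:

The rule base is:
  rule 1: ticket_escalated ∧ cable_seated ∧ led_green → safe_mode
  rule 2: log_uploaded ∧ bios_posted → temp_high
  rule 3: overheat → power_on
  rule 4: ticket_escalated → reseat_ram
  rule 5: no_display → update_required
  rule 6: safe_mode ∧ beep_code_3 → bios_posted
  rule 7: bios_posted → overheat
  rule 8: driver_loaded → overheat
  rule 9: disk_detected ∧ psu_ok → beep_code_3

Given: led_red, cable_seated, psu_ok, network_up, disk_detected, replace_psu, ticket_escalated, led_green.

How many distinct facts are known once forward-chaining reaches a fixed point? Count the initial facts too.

14

Round 1: rule 1 [ticket_escalated ∧ cable_seated ∧ led_green → safe_mode]; rule 4 [ticket_escalated → reseat_ram]; rule 9 [disk_detected ∧ psu_ok → beep_code_3]. New: safe_mode, reseat_ram, beep_code_3.
Round 2: rule 6 [safe_mode ∧ beep_code_3 → bios_posted]. New: bios_posted.
Round 3: rule 7 [bios_posted → overheat]. New: overheat.
Round 4: rule 3 [overheat → power_on]. New: power_on.
Closure: {beep_code_3, bios_posted, cable_seated, disk_detected, led_green, led_red, network_up, overheat, power_on, psu_ok, replace_psu, reseat_ram, safe_mode, ticket_escalated} — 14 facts.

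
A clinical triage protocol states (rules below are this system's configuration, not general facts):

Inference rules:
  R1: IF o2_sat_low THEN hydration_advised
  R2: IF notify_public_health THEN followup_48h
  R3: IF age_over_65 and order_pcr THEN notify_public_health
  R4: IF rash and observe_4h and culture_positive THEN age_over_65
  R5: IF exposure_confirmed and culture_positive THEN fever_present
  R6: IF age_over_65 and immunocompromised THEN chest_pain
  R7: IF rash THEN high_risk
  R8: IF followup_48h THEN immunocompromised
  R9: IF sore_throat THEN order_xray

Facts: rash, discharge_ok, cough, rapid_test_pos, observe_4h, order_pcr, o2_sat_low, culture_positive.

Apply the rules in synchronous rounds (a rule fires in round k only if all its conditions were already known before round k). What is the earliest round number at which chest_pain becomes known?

5

Round 1: R1 [IF o2_sat_low THEN hydration_advised]; R4 [IF rash and observe_4h and culture_positive THEN age_over_65]; R7 [IF rash THEN high_risk]. New: hydration_advised, age_over_65, high_risk.
Round 2: R3 [IF age_over_65 and order_pcr THEN notify_public_health]. New: notify_public_health.
Round 3: R2 [IF notify_public_health THEN followup_48h]. New: followup_48h.
Round 4: R8 [IF followup_48h THEN immunocompromised]. New: immunocompromised.
Round 5: R6 [IF age_over_65 and immunocompromised THEN chest_pain]. New: chest_pain.
chest_pain first appears in round 5.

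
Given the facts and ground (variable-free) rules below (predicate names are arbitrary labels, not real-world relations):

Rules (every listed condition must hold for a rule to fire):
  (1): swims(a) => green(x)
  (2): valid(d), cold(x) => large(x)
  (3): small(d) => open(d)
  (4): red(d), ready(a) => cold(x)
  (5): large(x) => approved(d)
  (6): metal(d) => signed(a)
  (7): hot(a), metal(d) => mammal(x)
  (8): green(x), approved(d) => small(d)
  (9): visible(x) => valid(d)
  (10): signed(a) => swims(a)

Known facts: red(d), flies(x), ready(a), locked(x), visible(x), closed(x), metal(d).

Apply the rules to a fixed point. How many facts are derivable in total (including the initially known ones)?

16

Round 1: (4) [red(d), ready(a) => cold(x)]; (6) [metal(d) => signed(a)]; (9) [visible(x) => valid(d)]. New: cold(x), signed(a), valid(d).
Round 2: (2) [valid(d), cold(x) => large(x)]; (10) [signed(a) => swims(a)]. New: large(x), swims(a).
Round 3: (1) [swims(a) => green(x)]; (5) [large(x) => approved(d)]. New: green(x), approved(d).
Round 4: (8) [green(x), approved(d) => small(d)]. New: small(d).
Round 5: (3) [small(d) => open(d)]. New: open(d).
Closure: {approved(d), closed(x), cold(x), flies(x), green(x), large(x), locked(x), metal(d), open(d), ready(a), red(d), signed(a), small(d), swims(a), valid(d), visible(x)} — 16 facts.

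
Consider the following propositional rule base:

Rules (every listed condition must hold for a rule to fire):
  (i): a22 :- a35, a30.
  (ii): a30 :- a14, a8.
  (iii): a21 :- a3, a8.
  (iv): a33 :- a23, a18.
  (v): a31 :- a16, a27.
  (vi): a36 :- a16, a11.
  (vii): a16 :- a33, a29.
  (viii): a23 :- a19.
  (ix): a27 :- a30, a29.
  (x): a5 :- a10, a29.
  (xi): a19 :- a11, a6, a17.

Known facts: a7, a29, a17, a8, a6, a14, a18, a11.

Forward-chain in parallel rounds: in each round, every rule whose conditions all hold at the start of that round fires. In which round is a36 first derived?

Round 1: (ii) [a30 :- a14, a8.]; (xi) [a19 :- a11, a6, a17.]. Adds a30, a19.
Round 2: (viii) [a23 :- a19.]; (ix) [a27 :- a30, a29.]. Adds a23, a27.
Round 3: (iv) [a33 :- a23, a18.]. Adds a33.
Round 4: (vii) [a16 :- a33, a29.]. Adds a16.
Round 5: (v) [a31 :- a16, a27.]; (vi) [a36 :- a16, a11.]. Adds a31, a36.
a36 first appears in round 5.

5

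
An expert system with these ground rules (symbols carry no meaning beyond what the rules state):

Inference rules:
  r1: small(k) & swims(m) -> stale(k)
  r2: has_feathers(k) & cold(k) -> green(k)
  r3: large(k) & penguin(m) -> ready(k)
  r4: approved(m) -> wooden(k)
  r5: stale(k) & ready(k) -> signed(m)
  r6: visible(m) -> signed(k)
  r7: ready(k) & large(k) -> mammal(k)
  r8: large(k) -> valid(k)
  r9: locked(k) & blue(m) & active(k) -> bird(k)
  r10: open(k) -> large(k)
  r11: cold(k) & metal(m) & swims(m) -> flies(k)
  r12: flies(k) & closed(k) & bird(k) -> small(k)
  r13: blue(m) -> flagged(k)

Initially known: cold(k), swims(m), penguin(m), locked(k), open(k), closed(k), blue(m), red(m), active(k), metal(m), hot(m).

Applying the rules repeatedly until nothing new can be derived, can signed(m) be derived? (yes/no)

[1] r9 [locked(k) & blue(m) & active(k) -> bird(k)]; r10 [open(k) -> large(k)]; r11 [cold(k) & metal(m) & swims(m) -> flies(k)]; r13 [blue(m) -> flagged(k)]. ⇒ new: bird(k), large(k), flies(k), flagged(k).
[2] r3 [large(k) & penguin(m) -> ready(k)]; r8 [large(k) -> valid(k)]; r12 [flies(k) & closed(k) & bird(k) -> small(k)]. ⇒ new: ready(k), valid(k), small(k).
[3] r1 [small(k) & swims(m) -> stale(k)]; r7 [ready(k) & large(k) -> mammal(k)]. ⇒ new: stale(k), mammal(k).
[4] r5 [stale(k) & ready(k) -> signed(m)]. ⇒ new: signed(m).
signed(m) appears in round 4, so it is derivable.

yes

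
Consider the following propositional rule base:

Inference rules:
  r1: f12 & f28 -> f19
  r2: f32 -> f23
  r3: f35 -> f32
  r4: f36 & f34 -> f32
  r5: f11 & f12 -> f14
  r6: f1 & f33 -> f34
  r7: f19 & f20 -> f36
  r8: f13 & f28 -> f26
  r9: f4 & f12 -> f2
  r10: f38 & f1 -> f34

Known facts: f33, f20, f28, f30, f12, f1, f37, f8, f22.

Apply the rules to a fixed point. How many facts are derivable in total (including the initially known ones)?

14

Round 1: r1 [f12 & f28 -> f19]; r6 [f1 & f33 -> f34]. New: f19, f34.
Round 2: r7 [f19 & f20 -> f36]. New: f36.
Round 3: r4 [f36 & f34 -> f32]. New: f32.
Round 4: r2 [f32 -> f23]. New: f23.
Closure: {f1, f12, f19, f20, f22, f23, f28, f30, f32, f33, f34, f36, f37, f8} — 14 facts.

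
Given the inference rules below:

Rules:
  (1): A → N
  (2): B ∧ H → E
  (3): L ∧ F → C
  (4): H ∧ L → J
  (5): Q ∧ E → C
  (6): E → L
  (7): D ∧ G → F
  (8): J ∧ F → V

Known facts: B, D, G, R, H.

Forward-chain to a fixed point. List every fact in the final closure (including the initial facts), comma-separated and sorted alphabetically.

B, C, D, E, F, G, H, J, L, R, V

Round 1: (2) [B ∧ H → E]; (7) [D ∧ G → F]. Adds E, F.
Round 2: (6) [E → L]. Adds L.
Round 3: (3) [L ∧ F → C]; (4) [H ∧ L → J]. Adds C, J.
Round 4: (8) [J ∧ F → V]. Adds V.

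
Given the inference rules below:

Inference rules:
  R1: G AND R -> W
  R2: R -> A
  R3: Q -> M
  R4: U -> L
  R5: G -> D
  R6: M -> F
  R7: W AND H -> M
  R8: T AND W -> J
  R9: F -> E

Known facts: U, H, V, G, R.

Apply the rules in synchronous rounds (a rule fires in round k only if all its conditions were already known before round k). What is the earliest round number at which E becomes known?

[1] R1 [G AND R -> W]; R2 [R -> A]; R4 [U -> L]; R5 [G -> D]. ⇒ new: W, A, L, D.
[2] R7 [W AND H -> M]. ⇒ new: M.
[3] R6 [M -> F]. ⇒ new: F.
[4] R9 [F -> E]. ⇒ new: E.
E first appears in round 4.

4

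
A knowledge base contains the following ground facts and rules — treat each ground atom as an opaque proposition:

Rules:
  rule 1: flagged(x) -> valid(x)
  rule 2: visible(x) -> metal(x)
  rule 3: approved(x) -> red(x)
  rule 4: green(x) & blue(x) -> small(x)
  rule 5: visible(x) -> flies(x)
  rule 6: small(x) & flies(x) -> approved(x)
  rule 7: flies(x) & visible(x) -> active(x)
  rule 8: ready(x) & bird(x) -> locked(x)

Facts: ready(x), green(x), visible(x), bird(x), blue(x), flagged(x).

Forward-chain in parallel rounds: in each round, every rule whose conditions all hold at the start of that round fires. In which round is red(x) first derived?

Round 1: rule 1 [flagged(x) -> valid(x)]; rule 2 [visible(x) -> metal(x)]; rule 4 [green(x) & blue(x) -> small(x)]; rule 5 [visible(x) -> flies(x)]; rule 8 [ready(x) & bird(x) -> locked(x)]. Adds valid(x), metal(x), small(x), flies(x), locked(x).
Round 2: rule 6 [small(x) & flies(x) -> approved(x)]; rule 7 [flies(x) & visible(x) -> active(x)]. Adds approved(x), active(x).
Round 3: rule 3 [approved(x) -> red(x)]. Adds red(x).
red(x) first appears in round 3.

3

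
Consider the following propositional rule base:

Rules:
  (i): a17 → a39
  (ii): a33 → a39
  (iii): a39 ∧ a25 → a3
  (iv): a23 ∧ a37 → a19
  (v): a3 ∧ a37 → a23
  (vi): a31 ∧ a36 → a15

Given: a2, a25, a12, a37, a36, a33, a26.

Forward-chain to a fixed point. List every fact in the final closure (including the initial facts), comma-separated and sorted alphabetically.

Round 1: (ii) [a33 → a39]. New: a39.
Round 2: (iii) [a39 ∧ a25 → a3]. New: a3.
Round 3: (v) [a3 ∧ a37 → a23]. New: a23.
Round 4: (iv) [a23 ∧ a37 → a19]. New: a19.

a12, a19, a2, a23, a25, a26, a3, a33, a36, a37, a39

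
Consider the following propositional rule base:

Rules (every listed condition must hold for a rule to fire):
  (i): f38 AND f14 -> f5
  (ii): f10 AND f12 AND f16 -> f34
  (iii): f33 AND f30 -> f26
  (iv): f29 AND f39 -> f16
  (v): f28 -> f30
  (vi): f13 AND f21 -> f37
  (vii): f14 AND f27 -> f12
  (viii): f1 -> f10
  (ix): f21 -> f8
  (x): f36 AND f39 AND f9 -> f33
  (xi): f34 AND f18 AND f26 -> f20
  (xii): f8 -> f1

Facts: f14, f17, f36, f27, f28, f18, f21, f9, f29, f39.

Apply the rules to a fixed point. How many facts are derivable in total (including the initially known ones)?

20

[1] (iv) [f29 AND f39 -> f16]; (v) [f28 -> f30]; (vii) [f14 AND f27 -> f12]; (ix) [f21 -> f8]; (x) [f36 AND f39 AND f9 -> f33]. ⇒ new: f16, f30, f12, f8, f33.
[2] (iii) [f33 AND f30 -> f26]; (xii) [f8 -> f1]. ⇒ new: f26, f1.
[3] (viii) [f1 -> f10]. ⇒ new: f10.
[4] (ii) [f10 AND f12 AND f16 -> f34]. ⇒ new: f34.
[5] (xi) [f34 AND f18 AND f26 -> f20]. ⇒ new: f20.
Closure: {f1, f10, f12, f14, f16, f17, f18, f20, f21, f26, f27, f28, f29, f30, f33, f34, f36, f39, f8, f9} — 20 facts.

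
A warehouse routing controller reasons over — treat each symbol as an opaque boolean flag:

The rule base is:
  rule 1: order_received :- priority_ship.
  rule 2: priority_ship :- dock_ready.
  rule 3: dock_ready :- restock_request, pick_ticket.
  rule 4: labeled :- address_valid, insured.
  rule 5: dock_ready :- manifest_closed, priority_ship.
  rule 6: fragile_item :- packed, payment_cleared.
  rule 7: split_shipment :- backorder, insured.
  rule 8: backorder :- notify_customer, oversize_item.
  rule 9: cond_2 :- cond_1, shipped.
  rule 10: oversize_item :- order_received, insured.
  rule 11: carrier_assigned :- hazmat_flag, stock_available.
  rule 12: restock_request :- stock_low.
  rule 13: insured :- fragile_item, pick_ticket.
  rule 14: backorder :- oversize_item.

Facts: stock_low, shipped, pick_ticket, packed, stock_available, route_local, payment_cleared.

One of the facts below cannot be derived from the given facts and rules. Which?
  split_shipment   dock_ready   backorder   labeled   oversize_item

Round 1: rule 6 [fragile_item :- packed, payment_cleared.]; rule 12 [restock_request :- stock_low.]. New: fragile_item, restock_request.
Round 2: rule 3 [dock_ready :- restock_request, pick_ticket.]; rule 13 [insured :- fragile_item, pick_ticket.]. New: dock_ready, insured.
Round 3: rule 2 [priority_ship :- dock_ready.]. New: priority_ship.
Round 4: rule 1 [order_received :- priority_ship.]. New: order_received.
Round 5: rule 10 [oversize_item :- order_received, insured.]. New: oversize_item.
Round 6: rule 14 [backorder :- oversize_item.]. New: backorder.
Round 7: rule 7 [split_shipment :- backorder, insured.]. New: split_shipment.
Derived: oversize_item (round 5), split_shipment (round 7), backorder (round 6), dock_ready (round 2). labeled never appears in any round.

labeled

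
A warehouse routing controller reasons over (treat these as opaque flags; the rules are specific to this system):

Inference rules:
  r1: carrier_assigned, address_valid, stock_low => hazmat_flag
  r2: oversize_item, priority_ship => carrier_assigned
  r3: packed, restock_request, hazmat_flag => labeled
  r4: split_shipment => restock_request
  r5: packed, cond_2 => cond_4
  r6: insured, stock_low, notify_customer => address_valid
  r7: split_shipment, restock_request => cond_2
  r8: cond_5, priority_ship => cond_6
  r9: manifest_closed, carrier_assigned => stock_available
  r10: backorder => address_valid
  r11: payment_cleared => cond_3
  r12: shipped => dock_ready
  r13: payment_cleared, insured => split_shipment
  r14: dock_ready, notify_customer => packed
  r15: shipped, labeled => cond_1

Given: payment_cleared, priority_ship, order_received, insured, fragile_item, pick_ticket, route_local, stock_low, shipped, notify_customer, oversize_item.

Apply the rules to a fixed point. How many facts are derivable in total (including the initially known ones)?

Round 1: r2 [oversize_item, priority_ship => carrier_assigned]; r6 [insured, stock_low, notify_customer => address_valid]; r11 [payment_cleared => cond_3]; r12 [shipped => dock_ready]; r13 [payment_cleared, insured => split_shipment]. Adds carrier_assigned, address_valid, cond_3, dock_ready, split_shipment.
Round 2: r1 [carrier_assigned, address_valid, stock_low => hazmat_flag]; r4 [split_shipment => restock_request]; r14 [dock_ready, notify_customer => packed]. Adds hazmat_flag, restock_request, packed.
Round 3: r3 [packed, restock_request, hazmat_flag => labeled]; r7 [split_shipment, restock_request => cond_2]. Adds labeled, cond_2.
Round 4: r5 [packed, cond_2 => cond_4]; r15 [shipped, labeled => cond_1]. Adds cond_4, cond_1.
Closure: {address_valid, carrier_assigned, cond_1, cond_2, cond_3, cond_4, dock_ready, fragile_item, hazmat_flag, insured, labeled, notify_customer, order_received, oversize_item, packed, payment_cleared, pick_ticket, priority_ship, restock_request, route_local, shipped, split_shipment, stock_low} — 23 facts.

23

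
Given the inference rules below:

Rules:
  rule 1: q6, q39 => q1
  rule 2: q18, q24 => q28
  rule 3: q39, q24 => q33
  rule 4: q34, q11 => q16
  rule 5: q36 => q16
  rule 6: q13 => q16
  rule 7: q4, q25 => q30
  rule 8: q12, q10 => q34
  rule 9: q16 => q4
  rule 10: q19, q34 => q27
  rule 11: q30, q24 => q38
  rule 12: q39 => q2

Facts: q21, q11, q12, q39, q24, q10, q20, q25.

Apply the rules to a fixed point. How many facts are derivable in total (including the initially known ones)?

[1] rule 3 [q39, q24 => q33]; rule 8 [q12, q10 => q34]; rule 12 [q39 => q2]. ⇒ new: q33, q34, q2.
[2] rule 4 [q34, q11 => q16]. ⇒ new: q16.
[3] rule 9 [q16 => q4]. ⇒ new: q4.
[4] rule 7 [q4, q25 => q30]. ⇒ new: q30.
[5] rule 11 [q30, q24 => q38]. ⇒ new: q38.
Closure: {q10, q11, q12, q16, q2, q20, q21, q24, q25, q30, q33, q34, q38, q39, q4} — 15 facts.

15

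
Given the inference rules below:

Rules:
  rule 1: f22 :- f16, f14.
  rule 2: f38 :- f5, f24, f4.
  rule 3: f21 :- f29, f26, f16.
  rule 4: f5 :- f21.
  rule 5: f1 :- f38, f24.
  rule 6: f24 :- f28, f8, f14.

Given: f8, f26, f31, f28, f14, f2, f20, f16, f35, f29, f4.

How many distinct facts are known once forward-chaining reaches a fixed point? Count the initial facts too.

[1] rule 1 [f22 :- f16, f14.]; rule 3 [f21 :- f29, f26, f16.]; rule 6 [f24 :- f28, f8, f14.]. ⇒ new: f22, f21, f24.
[2] rule 4 [f5 :- f21.]. ⇒ new: f5.
[3] rule 2 [f38 :- f5, f24, f4.]. ⇒ new: f38.
[4] rule 5 [f1 :- f38, f24.]. ⇒ new: f1.
Closure: {f1, f14, f16, f2, f20, f21, f22, f24, f26, f28, f29, f31, f35, f38, f4, f5, f8} — 17 facts.

17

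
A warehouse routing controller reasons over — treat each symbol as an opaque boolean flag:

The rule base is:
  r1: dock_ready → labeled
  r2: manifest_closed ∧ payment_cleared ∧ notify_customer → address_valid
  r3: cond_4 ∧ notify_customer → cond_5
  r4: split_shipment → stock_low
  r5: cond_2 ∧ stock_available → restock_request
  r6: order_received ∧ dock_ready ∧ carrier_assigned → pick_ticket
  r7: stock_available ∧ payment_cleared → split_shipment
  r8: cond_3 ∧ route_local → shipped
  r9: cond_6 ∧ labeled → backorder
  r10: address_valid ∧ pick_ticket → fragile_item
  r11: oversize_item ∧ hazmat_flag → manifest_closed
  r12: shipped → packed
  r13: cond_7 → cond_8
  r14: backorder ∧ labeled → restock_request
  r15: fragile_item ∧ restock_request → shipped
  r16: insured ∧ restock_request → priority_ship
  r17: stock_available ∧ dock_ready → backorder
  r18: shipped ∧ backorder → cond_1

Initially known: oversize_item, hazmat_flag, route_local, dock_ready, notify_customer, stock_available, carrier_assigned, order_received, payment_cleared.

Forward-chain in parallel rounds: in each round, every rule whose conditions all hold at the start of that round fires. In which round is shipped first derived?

4

Round 1 fires r1, r6, r7, r11, r17, giving labeled, pick_ticket, split_shipment, manifest_closed, backorder.
Round 2 fires r2, r4, r14, giving address_valid, stock_low, restock_request.
Round 3 fires r10, giving fragile_item.
Round 4 fires r15, giving shipped.
shipped first appears in round 4.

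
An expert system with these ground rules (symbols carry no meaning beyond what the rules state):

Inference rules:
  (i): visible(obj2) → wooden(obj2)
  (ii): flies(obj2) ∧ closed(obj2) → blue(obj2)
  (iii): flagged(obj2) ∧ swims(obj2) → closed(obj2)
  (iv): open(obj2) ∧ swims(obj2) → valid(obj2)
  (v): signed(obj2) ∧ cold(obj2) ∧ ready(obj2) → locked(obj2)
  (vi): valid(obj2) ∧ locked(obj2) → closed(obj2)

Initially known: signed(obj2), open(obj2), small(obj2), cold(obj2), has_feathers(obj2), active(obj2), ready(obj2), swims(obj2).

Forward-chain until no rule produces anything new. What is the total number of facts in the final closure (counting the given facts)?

Round 1 — (iv), (v), derive valid(obj2), locked(obj2).
Round 2 — (vi), derive closed(obj2).
Closure: {active(obj2), closed(obj2), cold(obj2), has_feathers(obj2), locked(obj2), open(obj2), ready(obj2), signed(obj2), small(obj2), swims(obj2), valid(obj2)} — 11 facts.

11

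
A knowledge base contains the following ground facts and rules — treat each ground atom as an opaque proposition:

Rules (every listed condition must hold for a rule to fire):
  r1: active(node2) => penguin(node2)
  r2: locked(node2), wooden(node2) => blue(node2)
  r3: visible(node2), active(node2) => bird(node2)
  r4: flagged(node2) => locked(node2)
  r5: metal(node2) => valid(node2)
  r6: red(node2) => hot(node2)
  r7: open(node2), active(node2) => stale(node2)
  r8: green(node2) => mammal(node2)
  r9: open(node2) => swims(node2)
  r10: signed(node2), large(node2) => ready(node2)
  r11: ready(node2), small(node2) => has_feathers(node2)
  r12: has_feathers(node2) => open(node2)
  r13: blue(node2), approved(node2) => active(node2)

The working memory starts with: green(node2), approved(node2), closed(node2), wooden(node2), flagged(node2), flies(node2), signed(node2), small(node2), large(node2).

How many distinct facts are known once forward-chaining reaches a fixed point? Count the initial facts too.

19

Round 1: r4 [flagged(node2) => locked(node2)]; r8 [green(node2) => mammal(node2)]; r10 [signed(node2), large(node2) => ready(node2)]. Adds locked(node2), mammal(node2), ready(node2).
Round 2: r2 [locked(node2), wooden(node2) => blue(node2)]; r11 [ready(node2), small(node2) => has_feathers(node2)]. Adds blue(node2), has_feathers(node2).
Round 3: r12 [has_feathers(node2) => open(node2)]; r13 [blue(node2), approved(node2) => active(node2)]. Adds open(node2), active(node2).
Round 4: r1 [active(node2) => penguin(node2)]; r7 [open(node2), active(node2) => stale(node2)]; r9 [open(node2) => swims(node2)]. Adds penguin(node2), stale(node2), swims(node2).
Closure: {active(node2), approved(node2), blue(node2), closed(node2), flagged(node2), flies(node2), green(node2), has_feathers(node2), large(node2), locked(node2), mammal(node2), open(node2), penguin(node2), ready(node2), signed(node2), small(node2), stale(node2), swims(node2), wooden(node2)} — 19 facts.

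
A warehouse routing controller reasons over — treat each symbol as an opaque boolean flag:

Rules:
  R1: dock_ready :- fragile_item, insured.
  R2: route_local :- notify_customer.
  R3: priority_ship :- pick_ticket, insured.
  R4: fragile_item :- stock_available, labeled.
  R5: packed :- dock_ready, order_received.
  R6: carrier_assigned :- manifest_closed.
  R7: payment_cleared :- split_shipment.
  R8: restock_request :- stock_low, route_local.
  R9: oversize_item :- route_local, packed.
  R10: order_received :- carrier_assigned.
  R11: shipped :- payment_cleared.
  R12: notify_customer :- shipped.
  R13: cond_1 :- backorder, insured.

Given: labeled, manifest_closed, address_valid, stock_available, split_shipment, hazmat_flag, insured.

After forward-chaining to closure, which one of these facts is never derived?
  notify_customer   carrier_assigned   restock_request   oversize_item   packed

Round 1 — R4, R6, R7, derive fragile_item, carrier_assigned, payment_cleared.
Round 2 — R1, R10, R11, derive dock_ready, order_received, shipped.
Round 3 — R5, R12, derive packed, notify_customer.
Round 4 — R2, derive route_local.
Round 5 — R9, derive oversize_item.
Derived: notify_customer (round 3), packed (round 3), oversize_item (round 5), carrier_assigned (round 1). restock_request never appears in any round.

restock_request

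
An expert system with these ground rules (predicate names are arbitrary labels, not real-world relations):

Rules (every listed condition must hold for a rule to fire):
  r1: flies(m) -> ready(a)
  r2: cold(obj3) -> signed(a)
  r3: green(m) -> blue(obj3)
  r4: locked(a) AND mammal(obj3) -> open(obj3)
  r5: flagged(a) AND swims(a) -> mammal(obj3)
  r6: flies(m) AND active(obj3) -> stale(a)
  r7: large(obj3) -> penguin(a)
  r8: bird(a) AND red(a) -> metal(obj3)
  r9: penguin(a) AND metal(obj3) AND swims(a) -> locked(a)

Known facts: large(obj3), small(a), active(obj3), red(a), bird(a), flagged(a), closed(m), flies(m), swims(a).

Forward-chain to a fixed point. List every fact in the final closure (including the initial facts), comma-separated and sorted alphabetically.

active(obj3), bird(a), closed(m), flagged(a), flies(m), large(obj3), locked(a), mammal(obj3), metal(obj3), open(obj3), penguin(a), ready(a), red(a), small(a), stale(a), swims(a)

Round 1 fires r1, r5, r6, r7, r8, giving ready(a), mammal(obj3), stale(a), penguin(a), metal(obj3).
Round 2 fires r9, giving locked(a).
Round 3 fires r4, giving open(obj3).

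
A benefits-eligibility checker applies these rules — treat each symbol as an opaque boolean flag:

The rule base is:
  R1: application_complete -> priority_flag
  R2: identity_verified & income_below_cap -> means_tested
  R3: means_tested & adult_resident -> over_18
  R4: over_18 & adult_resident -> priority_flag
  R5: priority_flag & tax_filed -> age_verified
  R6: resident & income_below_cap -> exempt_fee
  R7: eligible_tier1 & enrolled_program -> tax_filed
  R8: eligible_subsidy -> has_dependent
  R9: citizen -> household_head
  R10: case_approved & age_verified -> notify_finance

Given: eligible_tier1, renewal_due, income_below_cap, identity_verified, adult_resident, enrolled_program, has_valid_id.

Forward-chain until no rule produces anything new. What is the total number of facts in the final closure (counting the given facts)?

12

[1] R2 [identity_verified & income_below_cap -> means_tested]; R7 [eligible_tier1 & enrolled_program -> tax_filed]. ⇒ new: means_tested, tax_filed.
[2] R3 [means_tested & adult_resident -> over_18]. ⇒ new: over_18.
[3] R4 [over_18 & adult_resident -> priority_flag]. ⇒ new: priority_flag.
[4] R5 [priority_flag & tax_filed -> age_verified]. ⇒ new: age_verified.
Closure: {adult_resident, age_verified, eligible_tier1, enrolled_program, has_valid_id, identity_verified, income_below_cap, means_tested, over_18, priority_flag, renewal_due, tax_filed} — 12 facts.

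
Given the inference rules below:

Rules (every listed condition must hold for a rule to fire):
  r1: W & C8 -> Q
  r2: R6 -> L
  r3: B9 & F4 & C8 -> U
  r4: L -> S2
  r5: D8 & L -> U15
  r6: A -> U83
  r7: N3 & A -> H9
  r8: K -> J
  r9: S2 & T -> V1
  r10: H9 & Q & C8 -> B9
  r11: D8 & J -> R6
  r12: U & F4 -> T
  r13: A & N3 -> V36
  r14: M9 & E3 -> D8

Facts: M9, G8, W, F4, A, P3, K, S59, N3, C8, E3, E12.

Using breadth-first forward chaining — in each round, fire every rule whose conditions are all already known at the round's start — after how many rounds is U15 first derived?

4

Round 1: r1 [W & C8 -> Q]; r6 [A -> U83]; r7 [N3 & A -> H9]; r8 [K -> J]; r13 [A & N3 -> V36]; r14 [M9 & E3 -> D8]. New: Q, U83, H9, J, V36, D8.
Round 2: r10 [H9 & Q & C8 -> B9]; r11 [D8 & J -> R6]. New: B9, R6.
Round 3: r2 [R6 -> L]; r3 [B9 & F4 & C8 -> U]. New: L, U.
Round 4: r4 [L -> S2]; r5 [D8 & L -> U15]; r12 [U & F4 -> T]. New: S2, U15, T.
U15 first appears in round 4.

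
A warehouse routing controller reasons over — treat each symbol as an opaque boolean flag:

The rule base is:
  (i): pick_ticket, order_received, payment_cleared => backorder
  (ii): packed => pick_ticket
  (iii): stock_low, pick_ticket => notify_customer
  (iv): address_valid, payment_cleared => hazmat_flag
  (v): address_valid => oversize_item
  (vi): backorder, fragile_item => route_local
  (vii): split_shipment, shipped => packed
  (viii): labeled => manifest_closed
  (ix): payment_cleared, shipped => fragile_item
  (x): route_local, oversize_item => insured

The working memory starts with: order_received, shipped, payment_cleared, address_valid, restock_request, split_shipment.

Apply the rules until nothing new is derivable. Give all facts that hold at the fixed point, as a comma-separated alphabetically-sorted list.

address_valid, backorder, fragile_item, hazmat_flag, insured, order_received, oversize_item, packed, payment_cleared, pick_ticket, restock_request, route_local, shipped, split_shipment

[1] (iv) [address_valid, payment_cleared => hazmat_flag]; (v) [address_valid => oversize_item]; (vii) [split_shipment, shipped => packed]; (ix) [payment_cleared, shipped => fragile_item]. ⇒ new: hazmat_flag, oversize_item, packed, fragile_item.
[2] (ii) [packed => pick_ticket]. ⇒ new: pick_ticket.
[3] (i) [pick_ticket, order_received, payment_cleared => backorder]. ⇒ new: backorder.
[4] (vi) [backorder, fragile_item => route_local]. ⇒ new: route_local.
[5] (x) [route_local, oversize_item => insured]. ⇒ new: insured.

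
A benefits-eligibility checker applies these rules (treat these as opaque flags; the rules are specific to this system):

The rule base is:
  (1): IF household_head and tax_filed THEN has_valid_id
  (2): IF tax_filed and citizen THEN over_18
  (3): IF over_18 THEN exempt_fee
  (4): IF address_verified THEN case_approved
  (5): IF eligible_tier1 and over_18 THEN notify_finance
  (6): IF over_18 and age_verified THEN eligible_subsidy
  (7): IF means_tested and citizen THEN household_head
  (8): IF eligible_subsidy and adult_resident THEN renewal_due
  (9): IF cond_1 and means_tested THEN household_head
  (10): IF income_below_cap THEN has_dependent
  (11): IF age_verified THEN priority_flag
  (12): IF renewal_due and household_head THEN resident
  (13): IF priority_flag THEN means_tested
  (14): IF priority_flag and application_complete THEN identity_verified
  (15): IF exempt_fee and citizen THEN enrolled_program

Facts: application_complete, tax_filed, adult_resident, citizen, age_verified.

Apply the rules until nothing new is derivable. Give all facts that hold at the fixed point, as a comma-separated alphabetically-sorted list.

adult_resident, age_verified, application_complete, citizen, eligible_subsidy, enrolled_program, exempt_fee, has_valid_id, household_head, identity_verified, means_tested, over_18, priority_flag, renewal_due, resident, tax_filed

Round 1 fires (2), (11), giving over_18, priority_flag.
Round 2 fires (3), (6), (13), (14), giving exempt_fee, eligible_subsidy, means_tested, identity_verified.
Round 3 fires (7), (8), (15), giving household_head, renewal_due, enrolled_program.
Round 4 fires (1), (12), giving has_valid_id, resident.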